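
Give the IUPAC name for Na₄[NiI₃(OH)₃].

The 4 sodium counter-ions carry a total charge of +4, so each complex ion is 4−.
Ligand charges: 3×iodo (-1 each), 3×hydroxo (-1 each); total -6. So Ni + (-6) = 4−, giving Ni = +2.
The complex ion is anionic, so nickel takes the -ate form nickelate(II).

sodium trihydroxotriiodonickelate(II)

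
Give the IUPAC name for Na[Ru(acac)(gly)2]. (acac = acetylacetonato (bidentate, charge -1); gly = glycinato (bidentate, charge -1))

The 1 sodium counter-ion carries a total charge of +1, so each complex ion is 1−.
Ligand charges: 1×acetylacetonato (-1 each), 2×glycinato (-1 each); total -3. So Ru + (-3) = 1−, giving Ru = +2.
The complex ion is anionic, so ruthenium takes the -ate form ruthenate(II).

sodium (acetylacetonato)bis(glycinato)ruthenate(II)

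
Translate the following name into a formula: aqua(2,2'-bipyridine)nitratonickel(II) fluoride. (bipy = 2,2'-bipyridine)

Ligands: 1 2,2'-bipyridine (bipy, neutral), 1 nitrato (NO3, -1), 1 aqua (H2O, neutral). Ligand charge sum = -1.
With Ni in oxidation state +2, the complex ion is [Ni...]^1+.
Charge balance with fluoride (-1) requires 1 complex ion per 1 fluoride.

[Ni(bipy)(H2O)(NO3)]F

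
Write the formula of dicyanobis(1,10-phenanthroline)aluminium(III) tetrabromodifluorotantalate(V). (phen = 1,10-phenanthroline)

Cation [Al…]: ligand charges -2, Al(III) ⇒ ion charge 1+.
Anion [Ta…]: ligand charges -6, Ta(V) ⇒ ion charge 1−.
One 1+ cation balances one 1− anion.

[Al(CN)2(phen)2][TaBr4F2]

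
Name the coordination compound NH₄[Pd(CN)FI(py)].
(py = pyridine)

ammonium cyanofluoroiodo(pyridine)palladate(II)

The 1 ammonium counter-ion carries a total charge of +1, so each complex ion is 1−.
Ligand charges: 1×pyridine (neutral), 1×iodo (-1 each), 1×fluoro (-1 each), 1×cyano (-1 each); total -3. So Pd + (-3) = 1−, giving Pd = +2.
The complex ion is anionic, so palladium takes the -ate form palladate(II).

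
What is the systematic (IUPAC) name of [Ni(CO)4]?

tetracarbonylnickel(0)

There is no counter-ion, so the complex is neutral overall.
Ligand charges: 4×carbonyl (neutral); total 0. So Ni + (0) = 0, giving Ni = 0.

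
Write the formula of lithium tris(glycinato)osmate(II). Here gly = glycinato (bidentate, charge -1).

Li[Os(gly)3]

Ligands: 3 glycinato (gly, -1). Ligand charge sum = -3.
Charge balance with lithium (+1) requires 1 complex ion per 1 lithium.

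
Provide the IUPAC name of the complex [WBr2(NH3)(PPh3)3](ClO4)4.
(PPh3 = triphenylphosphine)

The 4 perchlorate counter-ions carry a total charge of -4, so each complex ion is 4+.
Ligand charges: 1×ammine (neutral), 2×bromo (-1 each), 3×triphenylphosphine (neutral); total -2. So W + (-2) = 4+, giving W = +6.
Ligands are named alphabetically: ammine before bromo before triphenylphosphine.

amminedibromotris(triphenylphosphine)tungsten(VI) perchlorate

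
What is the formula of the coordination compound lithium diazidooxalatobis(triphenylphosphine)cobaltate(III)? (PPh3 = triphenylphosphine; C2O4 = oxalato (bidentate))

Li[Co(C2O4)(N3)2(PPh3)2]

Ligands: 2 azido (N3, -1), 2 triphenylphosphine (PPh3, neutral), 1 oxalato (C2O4, -2). Ligand charge sum = -4.
Charge balance with lithium (+1) requires 1 complex ion per 1 lithium.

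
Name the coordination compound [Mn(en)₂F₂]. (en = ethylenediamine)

bis(ethylenediamine)difluoromanganese(II)

There is no counter-ion, so the complex is neutral overall.
Ligand charges: 2×fluoro (-1 each), 2×ethylenediamine (neutral); total -2. So Mn + (-2) = 0, giving Mn = +2.
Ligands are named alphabetically: ethylenediamine before fluoro.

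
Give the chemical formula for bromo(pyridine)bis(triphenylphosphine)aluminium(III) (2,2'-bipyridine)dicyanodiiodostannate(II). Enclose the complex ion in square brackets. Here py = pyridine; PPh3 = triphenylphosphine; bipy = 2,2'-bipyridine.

Cation [Al…]: ligand charges -1, Al(III) ⇒ ion charge 2+.
Anion [Sn…]: ligand charges -4, Sn(II) ⇒ ion charge 2−.

[AlBr(PPh3)2(py)][Sn(bipy)(CN)2I2]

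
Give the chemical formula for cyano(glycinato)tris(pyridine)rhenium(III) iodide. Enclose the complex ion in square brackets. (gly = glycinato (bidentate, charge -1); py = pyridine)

Ligands: 1 cyano (CN, -1), 1 glycinato (gly, -1), 3 pyridine (py, neutral). Ligand charge sum = -2.
With Re in oxidation state +3, the complex ion is [Re...]^1+.
Charge balance with iodide (-1) requires 1 complex ion per 1 iodide.

[Re(CN)(gly)(py)3]I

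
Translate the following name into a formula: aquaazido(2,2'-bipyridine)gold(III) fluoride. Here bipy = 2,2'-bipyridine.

Ligands: 1 azido (N3, -1), 1 aqua (H2O, neutral), 1 2,2'-bipyridine (bipy, neutral). Ligand charge sum = -1.
Charge balance with fluoride (-1) requires 1 complex ion per 2 fluoride.

[Au(bipy)(H2O)(N3)]F2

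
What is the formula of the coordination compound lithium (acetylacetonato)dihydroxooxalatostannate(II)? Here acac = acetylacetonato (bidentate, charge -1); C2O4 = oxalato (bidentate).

Ligands: 1 acetylacetonato (acac, -1), 2 hydroxo (OH, -1), 1 oxalato (C2O4, -2). Ligand charge sum = -5.
Charge balance with lithium (+1) requires 1 complex ion per 3 lithium.

Li3[Sn(acac)(C2O4)(OH)2]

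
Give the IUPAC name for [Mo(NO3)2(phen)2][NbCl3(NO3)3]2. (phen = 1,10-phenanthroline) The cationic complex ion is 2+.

dinitratobis(1,10-phenanthroline)molybdenum(IV) trichlorotrinitratoniobate(V)

The complex cation is given as 2+; its ligand charges sum to -2, so Mo = +4.
With 2 anions per cation, each anion must be 2/2 = 1−.
Anion: ligand charges sum to -6; for the ion to be 1−, Nb = +5.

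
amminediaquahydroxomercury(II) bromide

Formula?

[Hg(H2O)2(NH3)(OH)]Br

Ligands: 1 hydroxo (OH, -1), 1 ammine (NH3, neutral), 2 aqua (H2O, neutral). Ligand charge sum = -1.
Charge balance with bromide (-1) requires 1 complex ion per 1 bromide.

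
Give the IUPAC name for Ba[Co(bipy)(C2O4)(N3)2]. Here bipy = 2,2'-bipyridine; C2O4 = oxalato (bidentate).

barium diazido(2,2'-bipyridine)oxalatocobaltate(II)

The 1 barium counter-ion carries a total charge of +2, so each complex ion is 2−.
Ligand charges: 1×2,2'-bipyridine (neutral), 2×azido (-1 each), 1×oxalato (-2 each); total -4. So Co + (-4) = 2−, giving Co = +2.
Ligands are named alphabetically: azido before bipyridine before oxalato.
The complex ion is anionic, so cobalt takes the -ate form cobaltate(II).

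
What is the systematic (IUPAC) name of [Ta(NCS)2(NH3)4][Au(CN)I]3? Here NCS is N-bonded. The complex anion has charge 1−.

Both ions are complex: the cation is named first with the plain metal name, the anion second with the -ate form; each ion's ligands are alphabetised independently.
The complex anion is given as 1−; its ligand charges sum to -2, so Au = +1.
With 3 anions per cation, the cation must be 3×1 = 3+.
Cation: ligand charges sum to -2; for the ion to be 3+, Ta = +5.

tetraamminediisothiocyanatotantalum(V) cyanoiodoaurate(I)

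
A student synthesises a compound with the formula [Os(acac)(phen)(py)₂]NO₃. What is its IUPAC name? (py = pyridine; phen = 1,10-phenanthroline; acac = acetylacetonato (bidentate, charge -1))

The 1 nitrate counter-ion carries a total charge of -1, so each complex ion is 1+.
Ligand charges: 2×pyridine (neutral), 1×1,10-phenanthroline (neutral), 1×acetylacetonato (-1 each); total -1. So Os + (-1) = 1+, giving Os = +2.
Ligands are named alphabetically: acetylacetonato before phenanthroline before pyridine.

(acetylacetonato)(1,10-phenanthroline)bis(pyridine)osmium(II) nitrate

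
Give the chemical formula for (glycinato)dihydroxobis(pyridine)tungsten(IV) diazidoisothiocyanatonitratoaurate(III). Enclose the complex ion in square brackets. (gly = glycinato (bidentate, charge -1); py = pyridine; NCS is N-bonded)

[W(gly)(OH)2(py)2][Au(N3)2(NCS)(NO3)]

Cation [W…]: ligand charges -3, W(IV) ⇒ ion charge 1+.
Anion [Au…]: ligand charges -4, Au(III) ⇒ ion charge 1−.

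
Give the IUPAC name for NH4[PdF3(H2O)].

The 1 ammonium counter-ion carries a total charge of +1, so each complex ion is 1−.
Ligand charges: 1×aqua (neutral), 3×fluoro (-1 each); total -3. So Pd + (-3) = 1−, giving Pd = +2.
Ligands are named alphabetically: aqua before fluoro.
The complex ion is anionic, so palladium takes the -ate form palladate(II).

ammonium aquatrifluoropalladate(II)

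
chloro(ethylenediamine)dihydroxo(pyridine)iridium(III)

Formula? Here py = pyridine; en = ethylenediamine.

[IrCl(en)(OH)2(py)]

Ligands: 1 pyridine (py, neutral), 2 hydroxo (OH, -1), 1 ethylenediamine (en, neutral), 1 chloro (Cl, -1). Ligand charge sum = -3.
With Ir in oxidation state +3, the complex ion is [Ir...].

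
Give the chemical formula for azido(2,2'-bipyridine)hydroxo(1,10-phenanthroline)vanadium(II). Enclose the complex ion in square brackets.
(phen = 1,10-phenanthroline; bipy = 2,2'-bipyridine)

Ligands: 1 1,10-phenanthroline (phen, neutral), 1 azido (N3, -1), 1 2,2'-bipyridine (bipy, neutral), 1 hydroxo (OH, -1). Ligand charge sum = -2.
With V in oxidation state +2, the complex ion is [V...].

[V(bipy)(N3)(OH)(phen)]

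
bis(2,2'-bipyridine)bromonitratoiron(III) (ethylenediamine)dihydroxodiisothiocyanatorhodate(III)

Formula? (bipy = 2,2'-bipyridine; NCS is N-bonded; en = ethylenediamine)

Cation [Fe…]: ligand charges -2, Fe(III) ⇒ ion charge 1+.
Anion [Rh…]: ligand charges -4, Rh(III) ⇒ ion charge 1−.

[Fe(bipy)2Br(NO3)][Rh(en)(NCS)2(OH)2]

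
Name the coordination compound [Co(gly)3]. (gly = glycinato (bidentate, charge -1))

There is no counter-ion, so the complex is neutral overall.
Ligand charges: 3×glycinato (-1 each); total -3. So Co + (-3) = 0, giving Co = +3.

tris(glycinato)cobalt(III)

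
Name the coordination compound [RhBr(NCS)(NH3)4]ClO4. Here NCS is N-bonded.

The 1 perchlorate counter-ion carries a total charge of -1, so each complex ion is 1+.
Ligand charges: 4×ammine (neutral), 1×isothiocyanato (-1 each), 1×bromo (-1 each); total -2. So Rh + (-2) = 1+, giving Rh = +3.
Ligands are named alphabetically: ammine before bromo before isothiocyanato.

tetraamminebromoisothiocyanatorhodium(III) perchlorate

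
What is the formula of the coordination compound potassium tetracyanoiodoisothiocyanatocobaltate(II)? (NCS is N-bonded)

K4[Co(CN)4I(NCS)]

Ligands: 1 isothiocyanato (NCS, -1), 4 cyano (CN, -1), 1 iodo (I, -1). Ligand charge sum = -6.
Charge balance with potassium (+1) requires 1 complex ion per 4 potassium.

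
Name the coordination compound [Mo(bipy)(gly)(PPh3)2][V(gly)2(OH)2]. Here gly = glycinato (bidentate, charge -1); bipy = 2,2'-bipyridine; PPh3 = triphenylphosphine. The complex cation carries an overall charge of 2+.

(2,2'-bipyridine)(glycinato)bis(triphenylphosphine)molybdenum(III) bis(glycinato)dihydroxovanadate(II)

Both ions are complex: the cation is named first with the plain metal name, the anion second with the -ate form; each ion's ligands are alphabetised independently.
The complex cation is given as 2+; its ligand charges sum to -1, so Mo = +3.
A 1:1 salt means the anion carries the equal and opposite charge, 2−.
Anion: ligand charges sum to -4; for the ion to be 2−, V = +2.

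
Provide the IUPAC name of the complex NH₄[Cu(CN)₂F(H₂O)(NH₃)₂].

The 1 ammonium counter-ion carries a total charge of +1, so each complex ion is 1−.
Ligand charges: 2×ammine (neutral), 1×aqua (neutral), 2×cyano (-1 each), 1×fluoro (-1 each); total -3. So Cu + (-3) = 1−, giving Cu = +2.
The complex ion is anionic, so copper takes the -ate form cuprate(II).

ammonium diammineaquadicyanofluorocuprate(II)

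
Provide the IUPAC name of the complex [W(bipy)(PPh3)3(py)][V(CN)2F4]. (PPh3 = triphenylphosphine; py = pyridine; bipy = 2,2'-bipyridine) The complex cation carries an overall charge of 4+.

The complex cation is given as 4+; its ligand charges sum to 0, so W = +4.
A 1:1 salt means the anion carries the equal and opposite charge, 4−.
Anion: ligand charges sum to -6; for the ion to be 4−, V = +2.

(2,2'-bipyridine)(pyridine)tris(triphenylphosphine)tungsten(IV) dicyanotetrafluorovanadate(II)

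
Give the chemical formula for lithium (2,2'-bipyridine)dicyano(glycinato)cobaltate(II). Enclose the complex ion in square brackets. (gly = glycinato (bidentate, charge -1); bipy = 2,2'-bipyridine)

Ligands: 1 glycinato (gly, -1), 2 cyano (CN, -1), 1 2,2'-bipyridine (bipy, neutral). Ligand charge sum = -3.
With Co in oxidation state +2, the complex ion is [Co...]^1−.
Charge balance with lithium (+1) requires 1 complex ion per 1 lithium.

Li[Co(bipy)(CN)2(gly)]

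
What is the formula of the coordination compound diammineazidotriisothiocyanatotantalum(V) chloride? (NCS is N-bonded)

Ligands: 1 azido (N3, -1), 3 isothiocyanato (NCS, -1), 2 ammine (NH3, neutral). Ligand charge sum = -4.
With Ta in oxidation state +5, the complex ion is [Ta...]^1+.
Charge balance with chloride (-1) requires 1 complex ion per 1 chloride.

[Ta(N3)(NCS)3(NH3)2]Cl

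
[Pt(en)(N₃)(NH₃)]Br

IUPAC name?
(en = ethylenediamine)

The 1 bromide counter-ion carries a total charge of -1, so each complex ion is 1+.
Ligand charges: 1×ammine (neutral), 1×ethylenediamine (neutral), 1×azido (-1 each); total -1. So Pt + (-1) = 1+, giving Pt = +2.
Ligands are named alphabetically: ammine before azido before ethylenediamine.

ammineazido(ethylenediamine)platinum(II) bromide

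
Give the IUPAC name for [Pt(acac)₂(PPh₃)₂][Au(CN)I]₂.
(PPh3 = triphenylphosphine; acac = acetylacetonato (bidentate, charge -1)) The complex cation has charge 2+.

bis(acetylacetonato)bis(triphenylphosphine)platinum(IV) cyanoiodoaurate(I)

The complex cation is given as 2+; its ligand charges sum to -2, so Pt = +4.
With 2 anions per cation, each anion must be 2/2 = 1−.
Anion: ligand charges sum to -2; for the ion to be 1−, Au = +1.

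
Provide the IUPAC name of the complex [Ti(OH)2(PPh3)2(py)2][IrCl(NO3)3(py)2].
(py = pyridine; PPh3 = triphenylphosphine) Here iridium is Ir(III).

dihydroxobis(pyridine)bis(triphenylphosphine)titanium(III) chlorotrinitratobis(pyridine)iridate(III)

Both ions are complex: the cation is named first with the plain metal name, the anion second with the -ate form; each ion's ligands are alphabetised independently.
Ir is given as +3; the anion's ligand charges sum to -4, so the complex anion is 1−.
A 1:1 salt means the cation carries the equal and opposite charge, 1+.
Cation: ligand charges sum to -2; for the ion to be 1+, Ti = +3.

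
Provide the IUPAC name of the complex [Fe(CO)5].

pentacarbonyliron(0)

There is no counter-ion, so the complex is neutral overall.
Ligand charges: 5×carbonyl (neutral); total 0. So Fe + (0) = 0, giving Fe = 0.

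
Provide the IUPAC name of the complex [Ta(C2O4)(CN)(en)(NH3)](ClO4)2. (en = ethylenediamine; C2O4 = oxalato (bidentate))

amminecyano(ethylenediamine)oxalatotantalum(V) perchlorate

The 2 perchlorate counter-ions carry a total charge of -2, so each complex ion is 2+.
Ligand charges: 1×ammine (neutral), 1×cyano (-1 each), 1×ethylenediamine (neutral), 1×oxalato (-2 each); total -3. So Ta + (-3) = 2+, giving Ta = +5.
Ligands are named alphabetically: ammine before cyano before ethylenediamine before oxalato.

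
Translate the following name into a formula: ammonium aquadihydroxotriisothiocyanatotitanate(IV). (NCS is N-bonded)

Ligands: 3 isothiocyanato (NCS, -1), 1 aqua (H2O, neutral), 2 hydroxo (OH, -1). Ligand charge sum = -5.
With Ti in oxidation state +4, the complex ion is [Ti...]^1−.
Charge balance with ammonium (+1) requires 1 complex ion per 1 ammonium.

NH4[Ti(H2O)(NCS)3(OH)2]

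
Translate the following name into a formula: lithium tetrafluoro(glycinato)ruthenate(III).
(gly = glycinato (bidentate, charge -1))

Li2[RuF4(gly)]

Ligands: 1 glycinato (gly, -1), 4 fluoro (F, -1). Ligand charge sum = -5.
With Ru in oxidation state +3, the complex ion is [Ru...]^2−.
Charge balance with lithium (+1) requires 1 complex ion per 2 lithium.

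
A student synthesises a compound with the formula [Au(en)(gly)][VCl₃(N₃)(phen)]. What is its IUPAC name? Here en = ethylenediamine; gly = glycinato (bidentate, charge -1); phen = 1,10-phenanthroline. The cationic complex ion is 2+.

(ethylenediamine)(glycinato)gold(III) azidotrichloro(1,10-phenanthroline)vanadate(II)

Both ions are complex: the cation is named first with the plain metal name, the anion second with the -ate form; each ion's ligands are alphabetised independently.
The complex cation is given as 2+; its ligand charges sum to -1, so Au = +3.
A 1:1 salt means the anion carries the equal and opposite charge, 2−.
Anion: ligand charges sum to -4; for the ion to be 2−, V = +2.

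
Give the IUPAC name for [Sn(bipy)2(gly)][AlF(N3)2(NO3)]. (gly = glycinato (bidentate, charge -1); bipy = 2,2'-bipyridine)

Aluminium is always +3 in its complexes; the anion's ligand charges sum to -4, so the complex anion is 1−.
A 1:1 salt means the cation carries the equal and opposite charge, 1+.
Cation: ligand charges sum to -1; for the ion to be 1+, Sn = +2.

bis(2,2'-bipyridine)(glycinato)tin(II) diazidofluoronitratoaluminate(III)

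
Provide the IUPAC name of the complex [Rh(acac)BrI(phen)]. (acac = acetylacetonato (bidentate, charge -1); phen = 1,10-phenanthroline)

There is no counter-ion, so the complex is neutral overall.
Ligand charges: 1×acetylacetonato (-1 each), 1×bromo (-1 each), 1×1,10-phenanthroline (neutral), 1×iodo (-1 each); total -3. So Rh + (-3) = 0, giving Rh = +3.
Ligands are named alphabetically: acetylacetonato before bromo before iodo before phenanthroline.

(acetylacetonato)bromoiodo(1,10-phenanthroline)rhodium(III)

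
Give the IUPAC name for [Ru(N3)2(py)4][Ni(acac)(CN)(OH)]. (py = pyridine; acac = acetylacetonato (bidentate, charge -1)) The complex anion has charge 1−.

diazidotetrakis(pyridine)ruthenium(III) (acetylacetonato)cyanohydroxonickelate(II)

Both ions are complex: the cation is named first with the plain metal name, the anion second with the -ate form; each ion's ligands are alphabetised independently.
The complex anion is given as 1−; its ligand charges sum to -3, so Ni = +2.
A 1:1 salt means the cation carries the equal and opposite charge, 1+.
Cation: ligand charges sum to -2; for the ion to be 1+, Ru = +3.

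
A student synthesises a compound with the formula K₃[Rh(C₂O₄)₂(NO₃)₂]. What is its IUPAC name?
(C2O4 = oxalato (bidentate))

potassium dinitratodioxalatorhodate(III)

The 3 potassium counter-ions carry a total charge of +3, so each complex ion is 3−.
Ligand charges: 2×nitrato (-1 each), 2×oxalato (-2 each); total -6. So Rh + (-6) = 3−, giving Rh = +3.
The complex ion is anionic, so rhodium takes the -ate form rhodate(III).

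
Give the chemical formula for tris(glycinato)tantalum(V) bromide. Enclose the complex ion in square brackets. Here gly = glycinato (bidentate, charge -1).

[Ta(gly)3]Br2

Ligands: 3 glycinato (gly, -1). Ligand charge sum = -3.
With Ta in oxidation state +5, the complex ion is [Ta...]^2+.
Charge balance with bromide (-1) requires 1 complex ion per 2 bromide.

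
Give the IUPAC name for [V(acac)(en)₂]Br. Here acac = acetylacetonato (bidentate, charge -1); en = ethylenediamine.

(acetylacetonato)bis(ethylenediamine)vanadium(II) bromide

The 1 bromide counter-ion carries a total charge of -1, so each complex ion is 1+.
Ligand charges: 1×acetylacetonato (-1 each), 2×ethylenediamine (neutral); total -1. So V + (-1) = 1+, giving V = +2.
Ligands are named alphabetically: acetylacetonato before ethylenediamine.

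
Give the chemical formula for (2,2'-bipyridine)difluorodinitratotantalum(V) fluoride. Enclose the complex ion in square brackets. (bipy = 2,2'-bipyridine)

[Ta(bipy)F2(NO3)2]F

Ligands: 1 2,2'-bipyridine (bipy, neutral), 2 nitrato (NO3, -1), 2 fluoro (F, -1). Ligand charge sum = -4.
Charge balance with fluoride (-1) requires 1 complex ion per 1 fluoride.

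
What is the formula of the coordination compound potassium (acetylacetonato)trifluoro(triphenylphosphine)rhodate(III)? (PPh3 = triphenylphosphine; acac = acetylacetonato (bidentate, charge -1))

K[Rh(acac)F3(PPh3)]

Ligands: 1 triphenylphosphine (PPh3, neutral), 3 fluoro (F, -1), 1 acetylacetonato (acac, -1). Ligand charge sum = -4.
Charge balance with potassium (+1) requires 1 complex ion per 1 potassium.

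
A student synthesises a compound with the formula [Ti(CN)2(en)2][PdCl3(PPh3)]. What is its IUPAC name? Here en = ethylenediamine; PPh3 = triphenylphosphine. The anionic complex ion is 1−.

The complex anion is given as 1−; its ligand charges sum to -3, so Pd = +2.
A 1:1 salt means the cation carries the equal and opposite charge, 1+.
Cation: ligand charges sum to -2; for the ion to be 1+, Ti = +3.

dicyanobis(ethylenediamine)titanium(III) trichloro(triphenylphosphine)palladate(II)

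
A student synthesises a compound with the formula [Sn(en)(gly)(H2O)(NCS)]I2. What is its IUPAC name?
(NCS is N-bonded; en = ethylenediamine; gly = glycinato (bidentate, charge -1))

aqua(ethylenediamine)(glycinato)isothiocyanatotin(IV) iodide

The 2 iodide counter-ions carry a total charge of -2, so each complex ion is 2+.
Ligand charges: 1×isothiocyanato (-1 each), 1×ethylenediamine (neutral), 1×glycinato (-1 each), 1×aqua (neutral); total -2. So Sn + (-2) = 2+, giving Sn = +4.
Ligands are named alphabetically: aqua before ethylenediamine before glycinato before isothiocyanato.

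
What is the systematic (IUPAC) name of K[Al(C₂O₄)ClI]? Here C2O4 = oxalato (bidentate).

The 1 potassium counter-ion carries a total charge of +1, so each complex ion is 1−.
Ligand charges: 1×chloro (-1 each), 1×iodo (-1 each), 1×oxalato (-2 each); total -4. So Al + (-4) = 1−, giving Al = +3.
Ligands are named alphabetically: chloro before iodo before oxalato.
The complex ion is anionic, so aluminium takes the -ate form aluminate(III).

potassium chloroiodooxalatoaluminate(III)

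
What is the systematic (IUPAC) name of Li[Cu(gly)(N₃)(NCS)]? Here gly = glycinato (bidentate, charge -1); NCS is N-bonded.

The 1 lithium counter-ion carries a total charge of +1, so each complex ion is 1−.
Ligand charges: 1×glycinato (-1 each), 1×isothiocyanato (-1 each), 1×azido (-1 each); total -3. So Cu + (-3) = 1−, giving Cu = +2.
Ligands are named alphabetically: azido before glycinato before isothiocyanato.
The complex ion is anionic, so copper takes the -ate form cuprate(II).

lithium azido(glycinato)isothiocyanatocuprate(II)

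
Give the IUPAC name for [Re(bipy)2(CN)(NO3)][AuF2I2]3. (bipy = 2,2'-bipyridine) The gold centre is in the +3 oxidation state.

bis(2,2'-bipyridine)cyanonitratorhenium(V) difluorodiiodoaurate(III)

Both ions are complex: the cation is named first with the plain metal name, the anion second with the -ate form; each ion's ligands are alphabetised independently.
Au is given as +3; the anion's ligand charges sum to -4, so the complex anion is 1−.
With 3 anions per cation, the cation must be 3×1 = 3+.
Cation: ligand charges sum to -2; for the ion to be 3+, Re = +5.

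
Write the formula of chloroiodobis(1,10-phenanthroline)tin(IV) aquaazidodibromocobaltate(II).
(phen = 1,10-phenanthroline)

[SnClI(phen)2][CoBr2(H2O)(N3)]2

Cation [Sn…]: ligand charges -2, Sn(IV) ⇒ ion charge 2+.
Anion [Co…]: ligand charges -3, Co(II) ⇒ ion charge 1−.
One 2+ cation requires 2 of the 1− anion.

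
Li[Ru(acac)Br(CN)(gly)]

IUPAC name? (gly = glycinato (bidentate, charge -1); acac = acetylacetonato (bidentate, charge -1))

lithium (acetylacetonato)bromocyano(glycinato)ruthenate(III)

The 1 lithium counter-ion carries a total charge of +1, so each complex ion is 1−.
Ligand charges: 1×glycinato (-1 each), 1×acetylacetonato (-1 each), 1×bromo (-1 each), 1×cyano (-1 each); total -4. So Ru + (-4) = 1−, giving Ru = +3.
Ligands are named alphabetically: acetylacetonato before bromo before cyano before glycinato.
The complex ion is anionic, so ruthenium takes the -ate form ruthenate(III).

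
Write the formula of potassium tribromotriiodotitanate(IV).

K2[TiBr3I3]

Ligands: 3 iodo (I, -1), 3 bromo (Br, -1). Ligand charge sum = -6.
With Ti in oxidation state +4, the complex ion is [Ti...]^2−.
Charge balance with potassium (+1) requires 1 complex ion per 2 potassium.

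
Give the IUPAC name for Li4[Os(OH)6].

lithium hexahydroxoosmate(II)

The 4 lithium counter-ions carry a total charge of +4, so each complex ion is 4−.
Ligand charges: 6×hydroxo (-1 each); total -6. So Os + (-6) = 4−, giving Os = +2.
The complex ion is anionic, so osmium takes the -ate form osmate(II).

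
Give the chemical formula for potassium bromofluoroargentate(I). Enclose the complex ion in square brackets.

Ligands: 1 fluoro (F, -1), 1 bromo (Br, -1). Ligand charge sum = -2.
With Ag in oxidation state +1, the complex ion is [Ag...]^1−.
Charge balance with potassium (+1) requires 1 complex ion per 1 potassium.

K[AgBrF]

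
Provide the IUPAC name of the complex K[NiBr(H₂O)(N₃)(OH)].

potassium aquaazidobromohydroxonickelate(II)

The 1 potassium counter-ion carries a total charge of +1, so each complex ion is 1−.
Ligand charges: 1×azido (-1 each), 1×bromo (-1 each), 1×aqua (neutral), 1×hydroxo (-1 each); total -3. So Ni + (-3) = 1−, giving Ni = +2.
The complex ion is anionic, so nickel takes the -ate form nickelate(II).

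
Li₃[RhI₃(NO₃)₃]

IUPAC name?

lithium triiodotrinitratorhodate(III)

The 3 lithium counter-ions carry a total charge of +3, so each complex ion is 3−.
Ligand charges: 3×nitrato (-1 each), 3×iodo (-1 each); total -6. So Rh + (-6) = 3−, giving Rh = +3.
Ligands are named alphabetically: iodo before nitrato.
The complex ion is anionic, so rhodium takes the -ate form rhodate(III).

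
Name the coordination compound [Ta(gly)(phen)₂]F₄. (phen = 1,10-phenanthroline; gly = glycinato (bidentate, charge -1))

(glycinato)bis(1,10-phenanthroline)tantalum(V) fluoride

The 4 fluoride counter-ions carry a total charge of -4, so each complex ion is 4+.
Ligand charges: 2×1,10-phenanthroline (neutral), 1×glycinato (-1 each); total -1. So Ta + (-1) = 4+, giving Ta = +5.
Ligands are named alphabetically: glycinato before phenanthroline.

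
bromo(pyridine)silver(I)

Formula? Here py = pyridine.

Ligands: 1 bromo (Br, -1), 1 pyridine (py, neutral). Ligand charge sum = -1.
With Ag in oxidation state +1, the complex ion is [Ag...].

[AgBr(py)]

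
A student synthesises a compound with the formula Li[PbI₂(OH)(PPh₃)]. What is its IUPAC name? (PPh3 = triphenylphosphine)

lithium hydroxodiiodo(triphenylphosphine)plumbate(II)

The 1 lithium counter-ion carries a total charge of +1, so each complex ion is 1−.
Ligand charges: 2×iodo (-1 each), 1×hydroxo (-1 each), 1×triphenylphosphine (neutral); total -3. So Pb + (-3) = 1−, giving Pb = +2.
Ligands are named alphabetically: hydroxo before iodo before triphenylphosphine.
The complex ion is anionic, so lead takes the -ate form plumbate(II).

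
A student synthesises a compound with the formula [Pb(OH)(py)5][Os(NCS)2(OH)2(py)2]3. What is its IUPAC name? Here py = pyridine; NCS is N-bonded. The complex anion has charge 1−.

Both ions are complex: the cation is named first with the plain metal name, the anion second with the -ate form; each ion's ligands are alphabetised independently.
The complex anion is given as 1−; its ligand charges sum to -4, so Os = +3.
With 3 anions per cation, the cation must be 3×1 = 3+.
Cation: ligand charges sum to -1; for the ion to be 3+, Pb = +4.

hydroxopentakis(pyridine)lead(IV) dihydroxodiisothiocyanatobis(pyridine)osmate(III)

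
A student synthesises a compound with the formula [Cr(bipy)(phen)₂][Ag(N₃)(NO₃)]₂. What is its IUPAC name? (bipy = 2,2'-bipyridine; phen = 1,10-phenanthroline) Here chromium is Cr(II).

(2,2'-bipyridine)bis(1,10-phenanthroline)chromium(II) azidonitratoargentate(I)

Cr is given as +2; the cation's ligand charges sum to 0, so the complex cation is 2+.
With 2 anions per cation, each anion must be 2/2 = 1−.
Anion: ligand charges sum to -2; for the ion to be 1−, Ag = +1.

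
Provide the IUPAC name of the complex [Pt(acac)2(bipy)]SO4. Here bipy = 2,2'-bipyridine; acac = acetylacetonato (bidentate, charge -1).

The 1 sulfate counter-ion carries a total charge of -2, so each complex ion is 2+.
Ligand charges: 1×2,2'-bipyridine (neutral), 2×acetylacetonato (-1 each); total -2. So Pt + (-2) = 2+, giving Pt = +4.
Ligands are named alphabetically: acetylacetonato before bipyridine.

bis(acetylacetonato)(2,2'-bipyridine)platinum(IV) sulfate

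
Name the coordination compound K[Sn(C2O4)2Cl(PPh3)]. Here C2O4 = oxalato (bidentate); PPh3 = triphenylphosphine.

potassium chlorodioxalato(triphenylphosphine)stannate(IV)

The 1 potassium counter-ion carries a total charge of +1, so each complex ion is 1−.
Ligand charges: 2×oxalato (-2 each), 1×triphenylphosphine (neutral), 1×chloro (-1 each); total -5. So Sn + (-5) = 1−, giving Sn = +4.
Ligands are named alphabetically: chloro before oxalato before triphenylphosphine.
The complex ion is anionic, so tin takes the -ate form stannate(IV).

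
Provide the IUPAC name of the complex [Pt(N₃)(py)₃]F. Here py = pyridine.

azidotris(pyridine)platinum(II) fluoride

The 1 fluoride counter-ion carries a total charge of -1, so each complex ion is 1+.
Ligand charges: 3×pyridine (neutral), 1×azido (-1 each); total -1. So Pt + (-1) = 1+, giving Pt = +2.
Ligands are named alphabetically: azido before pyridine.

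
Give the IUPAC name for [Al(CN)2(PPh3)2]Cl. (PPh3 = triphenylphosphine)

The 1 chloride counter-ion carries a total charge of -1, so each complex ion is 1+.
Ligand charges: 2×cyano (-1 each), 2×triphenylphosphine (neutral); total -2. So Al + (-2) = 1+, giving Al = +3.
Ligands are named alphabetically: cyano before triphenylphosphine.

dicyanobis(triphenylphosphine)aluminium(III) chloride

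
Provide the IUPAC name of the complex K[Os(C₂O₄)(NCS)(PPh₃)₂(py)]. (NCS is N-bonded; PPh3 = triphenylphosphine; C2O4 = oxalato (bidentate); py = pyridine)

The 1 potassium counter-ion carries a total charge of +1, so each complex ion is 1−.
Ligand charges: 1×isothiocyanato (-1 each), 2×triphenylphosphine (neutral), 1×oxalato (-2 each), 1×pyridine (neutral); total -3. So Os + (-3) = 1−, giving Os = +2.
Ligands are named alphabetically: isothiocyanato before oxalato before pyridine before triphenylphosphine.
The complex ion is anionic, so osmium takes the -ate form osmate(II).

potassium isothiocyanatooxalato(pyridine)bis(triphenylphosphine)osmate(II)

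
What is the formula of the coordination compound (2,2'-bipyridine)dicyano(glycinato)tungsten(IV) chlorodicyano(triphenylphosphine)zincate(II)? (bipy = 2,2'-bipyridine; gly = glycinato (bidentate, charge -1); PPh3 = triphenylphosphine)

[W(bipy)(CN)2(gly)][ZnCl(CN)2(PPh3)]

Cation [W…]: ligand charges -3, W(IV) ⇒ ion charge 1+.
Anion [Zn…]: ligand charges -3, Zn(II) ⇒ ion charge 1−.
One 1+ cation balances one 1− anion.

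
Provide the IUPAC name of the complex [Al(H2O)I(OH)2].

aquadihydroxoiodoaluminium(III)

There is no counter-ion, so the complex is neutral overall.
Ligand charges: 1×iodo (-1 each), 1×aqua (neutral), 2×hydroxo (-1 each); total -3. So Al + (-3) = 0, giving Al = +3.
Ligands are named alphabetically: aqua before hydroxo before iodo.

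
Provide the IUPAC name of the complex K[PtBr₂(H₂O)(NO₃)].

potassium aquadibromonitratoplatinate(II)

The 1 potassium counter-ion carries a total charge of +1, so each complex ion is 1−.
Ligand charges: 2×bromo (-1 each), 1×aqua (neutral), 1×nitrato (-1 each); total -3. So Pt + (-3) = 1−, giving Pt = +2.
The complex ion is anionic, so platinum takes the -ate form platinate(II).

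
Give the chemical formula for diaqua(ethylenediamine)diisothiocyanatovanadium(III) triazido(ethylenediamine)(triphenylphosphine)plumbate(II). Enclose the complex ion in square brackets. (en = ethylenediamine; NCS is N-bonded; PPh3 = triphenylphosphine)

[V(en)(H2O)2(NCS)2][Pb(en)(N3)3(PPh3)]

Cation [V…]: ligand charges -2, V(III) ⇒ ion charge 1+.
Anion [Pb…]: ligand charges -3, Pb(II) ⇒ ion charge 1−.
One 1+ cation balances one 1− anion.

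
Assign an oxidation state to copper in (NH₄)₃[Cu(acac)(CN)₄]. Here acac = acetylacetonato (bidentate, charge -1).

+2

3 ammonium outside the brackets (+1 each) → the complex ion is 3−.
Ligand charges: 4×CN = -4; 1×acac = -1; sum -5.
Cu + (-5) = 3− ⇒ Cu is +2.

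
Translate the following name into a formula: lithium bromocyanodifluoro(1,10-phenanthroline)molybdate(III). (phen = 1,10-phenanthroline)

Ligands: 1 bromo (Br, -1), 2 fluoro (F, -1), 1 1,10-phenanthroline (phen, neutral), 1 cyano (CN, -1). Ligand charge sum = -4.
With Mo in oxidation state +3, the complex ion is [Mo...]^1−.
Charge balance with lithium (+1) requires 1 complex ion per 1 lithium.

Li[MoBr(CN)F2(phen)]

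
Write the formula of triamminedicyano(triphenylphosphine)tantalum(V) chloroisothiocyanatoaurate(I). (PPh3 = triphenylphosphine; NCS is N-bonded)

Cation [Ta…]: ligand charges -2, Ta(V) ⇒ ion charge 3+.
Anion [Au…]: ligand charges -2, Au(I) ⇒ ion charge 1−.

[Ta(CN)2(NH3)3(PPh3)][AuCl(NCS)]3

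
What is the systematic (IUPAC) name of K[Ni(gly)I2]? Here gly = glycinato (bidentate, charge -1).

potassium (glycinato)diiodonickelate(II)

The 1 potassium counter-ion carries a total charge of +1, so each complex ion is 1−.
Ligand charges: 1×glycinato (-1 each), 2×iodo (-1 each); total -3. So Ni + (-3) = 1−, giving Ni = +2.
Ligands are named alphabetically: glycinato before iodo.
The complex ion is anionic, so nickel takes the -ate form nickelate(II).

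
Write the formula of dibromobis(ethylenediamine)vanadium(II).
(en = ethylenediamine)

Ligands: 2 bromo (Br, -1), 2 ethylenediamine (en, neutral). Ligand charge sum = -2.
With V in oxidation state +2, the complex ion is [V...].

[VBr2(en)2]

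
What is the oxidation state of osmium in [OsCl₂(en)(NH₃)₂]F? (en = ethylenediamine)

1 fluoride outside the brackets (-1 each) → the complex ion is 1+.
Ligand charges: 1×en neutral; 2×NH3 neutral; 2×Cl = -2; sum -2.
Os + (-2) = 1+ ⇒ Os is +3.

+3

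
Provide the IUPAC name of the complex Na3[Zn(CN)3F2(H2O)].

The 3 sodium counter-ions carry a total charge of +3, so each complex ion is 3−.
Ligand charges: 2×fluoro (-1 each), 1×aqua (neutral), 3×cyano (-1 each); total -5. So Zn + (-5) = 3−, giving Zn = +2.
The complex ion is anionic, so zinc takes the -ate form zincate(II).

sodium aquatricyanodifluorozincate(II)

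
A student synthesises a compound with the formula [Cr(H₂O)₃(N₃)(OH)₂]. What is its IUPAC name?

triaquaazidodihydroxochromium(III)

There is no counter-ion, so the complex is neutral overall.
Ligand charges: 3×aqua (neutral), 1×azido (-1 each), 2×hydroxo (-1 each); total -3. So Cr + (-3) = 0, giving Cr = +3.
Ligands are named alphabetically: aqua before azido before hydroxo.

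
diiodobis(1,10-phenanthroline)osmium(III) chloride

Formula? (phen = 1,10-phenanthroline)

Ligands: 2 iodo (I, -1), 2 1,10-phenanthroline (phen, neutral). Ligand charge sum = -2.
With Os in oxidation state +3, the complex ion is [Os...]^1+.
Charge balance with chloride (-1) requires 1 complex ion per 1 chloride.

[OsI2(phen)2]Cl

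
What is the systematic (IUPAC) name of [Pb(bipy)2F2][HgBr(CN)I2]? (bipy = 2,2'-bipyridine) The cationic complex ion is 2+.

bis(2,2'-bipyridine)difluorolead(IV) bromocyanodiiodomercurate(II)

Both ions are complex: the cation is named first with the plain metal name, the anion second with the -ate form; each ion's ligands are alphabetised independently.
The complex cation is given as 2+; its ligand charges sum to -2, so Pb = +4.
A 1:1 salt means the anion carries the equal and opposite charge, 2−.
Anion: ligand charges sum to -4; for the ion to be 2−, Hg = +2.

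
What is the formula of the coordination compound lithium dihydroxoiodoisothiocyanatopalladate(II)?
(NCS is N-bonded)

Ligands: 1 isothiocyanato (NCS, -1), 1 iodo (I, -1), 2 hydroxo (OH, -1). Ligand charge sum = -4.
With Pd in oxidation state +2, the complex ion is [Pd...]^2−.
Charge balance with lithium (+1) requires 1 complex ion per 2 lithium.

Li2[PdI(NCS)(OH)2]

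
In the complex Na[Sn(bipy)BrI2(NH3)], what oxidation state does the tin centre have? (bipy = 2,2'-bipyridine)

+2

1 sodium outside the brackets (+1 each) → the complex ion is 1−.
Ligand charges: 1×Br = -1; 2×I = -2; 1×bipy neutral; 1×NH3 neutral; sum -3.
Sn + (-3) = 1− ⇒ Sn is +2.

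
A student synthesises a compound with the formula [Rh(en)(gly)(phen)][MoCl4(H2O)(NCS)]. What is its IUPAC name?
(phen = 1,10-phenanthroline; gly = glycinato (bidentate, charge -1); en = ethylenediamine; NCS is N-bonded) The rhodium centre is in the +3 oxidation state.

(ethylenediamine)(glycinato)(1,10-phenanthroline)rhodium(III) aquatetrachloroisothiocyanatomolybdate(III)

Rh is given as +3; the cation's ligand charges sum to -1, so the complex cation is 2+.
A 1:1 salt means the anion carries the equal and opposite charge, 2−.
Anion: ligand charges sum to -5; for the ion to be 2−, Mo = +3.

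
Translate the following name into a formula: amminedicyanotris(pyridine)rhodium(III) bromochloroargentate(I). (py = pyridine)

[Rh(CN)2(NH3)(py)3][AgBrCl]

Cation [Rh…]: ligand charges -2, Rh(III) ⇒ ion charge 1+.
Anion [Ag…]: ligand charges -2, Ag(I) ⇒ ion charge 1−.
One 1+ cation balances one 1− anion.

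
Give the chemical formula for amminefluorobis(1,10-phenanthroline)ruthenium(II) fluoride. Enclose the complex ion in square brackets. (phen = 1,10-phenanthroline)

[RuF(NH3)(phen)2]F

Ligands: 1 ammine (NH3, neutral), 2 1,10-phenanthroline (phen, neutral), 1 fluoro (F, -1). Ligand charge sum = -1.
Charge balance with fluoride (-1) requires 1 complex ion per 1 fluoride.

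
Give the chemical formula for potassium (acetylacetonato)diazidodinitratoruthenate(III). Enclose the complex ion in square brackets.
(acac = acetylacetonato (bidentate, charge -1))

K2[Ru(acac)(N3)2(NO3)2]

Ligands: 1 acetylacetonato (acac, -1), 2 azido (N3, -1), 2 nitrato (NO3, -1). Ligand charge sum = -5.
Charge balance with potassium (+1) requires 1 complex ion per 2 potassium.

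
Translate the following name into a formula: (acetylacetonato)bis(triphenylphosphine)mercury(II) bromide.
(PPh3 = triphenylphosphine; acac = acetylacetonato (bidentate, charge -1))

[Hg(acac)(PPh3)2]Br

Ligands: 2 triphenylphosphine (PPh3, neutral), 1 acetylacetonato (acac, -1). Ligand charge sum = -1.
Charge balance with bromide (-1) requires 1 complex ion per 1 bromide.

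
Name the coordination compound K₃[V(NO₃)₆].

potassium hexanitratovanadate(III)

The 3 potassium counter-ions carry a total charge of +3, so each complex ion is 3−.
Ligand charges: 6×nitrato (-1 each); total -6. So V + (-6) = 3−, giving V = +3.
The complex ion is anionic, so vanadium takes the -ate form vanadate(III).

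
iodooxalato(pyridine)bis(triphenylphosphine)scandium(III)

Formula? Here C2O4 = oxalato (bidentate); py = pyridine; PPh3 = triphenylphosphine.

[Sc(C2O4)I(PPh3)2(py)]

Ligands: 1 oxalato (C2O4, -2), 1 pyridine (py, neutral), 2 triphenylphosphine (PPh3, neutral), 1 iodo (I, -1). Ligand charge sum = -3.
With Sc in oxidation state +3, the complex ion is [Sc...].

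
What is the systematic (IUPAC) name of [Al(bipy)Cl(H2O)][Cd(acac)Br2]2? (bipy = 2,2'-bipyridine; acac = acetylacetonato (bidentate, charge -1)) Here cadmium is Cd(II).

Cd is given as +2; the anion's ligand charges sum to -3, so the complex anion is 1−.
With 2 anions per cation, the cation must be 2×1 = 2+.
Cation: ligand charges sum to -1; for the ion to be 2+, Al = +3.

aqua(2,2'-bipyridine)chloroaluminium(III) (acetylacetonato)dibromocadmate(II)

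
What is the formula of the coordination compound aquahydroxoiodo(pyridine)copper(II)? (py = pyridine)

[Cu(H2O)I(OH)(py)]

Ligands: 1 pyridine (py, neutral), 1 hydroxo (OH, -1), 1 iodo (I, -1), 1 aqua (H2O, neutral). Ligand charge sum = -2.
With Cu in oxidation state +2, the complex ion is [Cu...].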